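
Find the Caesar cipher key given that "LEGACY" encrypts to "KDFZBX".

Step 1: Compare first letters: L (position 11) -> K (position 10).
Step 2: Shift = (10 - 11) mod 26 = 25.
The shift value is 25.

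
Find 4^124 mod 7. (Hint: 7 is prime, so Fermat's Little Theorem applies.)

Step 1: Since 7 is prime, by Fermat's Little Theorem: 4^6 = 1 (mod 7).
Step 2: Reduce exponent: 124 mod 6 = 4.
Step 3: So 4^124 = 4^4 (mod 7).
Step 4: 4^4 mod 7 = 4.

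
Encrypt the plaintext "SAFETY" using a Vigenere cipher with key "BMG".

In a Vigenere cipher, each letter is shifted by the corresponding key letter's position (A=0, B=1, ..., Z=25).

Step 1: Repeat key to match plaintext length:
  Plaintext: SAFETY
  Key:       BMGBMG
Step 2: Encrypt each letter:
  S(18) + B(1) = (18+1) mod 26 = 19 = T
  A(0) + M(12) = (0+12) mod 26 = 12 = M
  F(5) + G(6) = (5+6) mod 26 = 11 = L
  E(4) + B(1) = (4+1) mod 26 = 5 = F
  T(19) + M(12) = (19+12) mod 26 = 5 = F
  Y(24) + G(6) = (24+6) mod 26 = 4 = E
Ciphertext: TMLFFE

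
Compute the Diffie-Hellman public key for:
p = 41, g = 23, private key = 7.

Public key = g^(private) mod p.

Step 1: A = g^a mod p = 23^7 mod 41.
  23^1 mod 41 = 23
  23^2 mod 41 = (23 * 23) mod 41 = 37
  23^3 mod 41 = (37 * 23) mod 41 = 31
  23^4 mod 41 = (31 * 23) mod 41 = 16
  23^5 mod 41 = (16 * 23) mod 41 = 40
  23^6 mod 41 = (40 * 23) mod 41 = 18
  23^7 mod 41 = (18 * 23) mod 41 = 4
Result: A = 4.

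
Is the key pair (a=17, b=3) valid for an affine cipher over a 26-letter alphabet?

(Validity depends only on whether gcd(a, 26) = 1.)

Step 1: Compute gcd(17, 26).
Step 2: gcd(17, 26) = 1.
Since gcd = 1, 17 is coprime with 26, so it is a valid key.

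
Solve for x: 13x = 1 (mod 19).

Step 1: We need x such that 13 * x = 1 (mod 19).
Step 2: Using the extended Euclidean algorithm or trial:
  13 * 3 = 39 = 2 * 19 + 1.
Step 3: Since 39 mod 19 = 1, the inverse is x = 3.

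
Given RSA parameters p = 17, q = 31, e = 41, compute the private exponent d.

Step 1: n = 17 * 31 = 527.
Step 2: phi(n) = 16 * 30 = 480.
Step 3: Find d such that 41 * d = 1 (mod 480).
Step 4: d = 41^(-1) mod 480 = 281.
Verification: 41 * 281 = 11521 = 24 * 480 + 1.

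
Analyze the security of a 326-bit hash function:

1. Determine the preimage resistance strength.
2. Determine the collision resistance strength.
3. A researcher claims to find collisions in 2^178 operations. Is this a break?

Step 1: Preimage resistance requires brute-force of 2^326 operations.
Step 2: Collision resistance (birthday bound) = 2^(326/2) = 2^163.
Step 3: The claimed attack costs 2^178 operations.
Step 4: Since 2^178 >= 2^163, the claimed attack is no faster than the generic birthday attack, so this does not break collision resistance.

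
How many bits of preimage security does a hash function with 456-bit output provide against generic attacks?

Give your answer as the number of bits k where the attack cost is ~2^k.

Step 1: The hash has a 456-bit output.
Step 2: Preimage resistance means: given a digest h(x), it should be infeasible to find any input that hashes to it.
With a 456-bit output there are 2^456 possible digests, so a generic brute-force preimage search costs about 2^456 evaluations.
Step 3: Security level = 456 bits.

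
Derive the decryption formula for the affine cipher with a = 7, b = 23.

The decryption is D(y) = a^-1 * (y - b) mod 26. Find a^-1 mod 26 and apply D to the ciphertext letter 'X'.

Step 1: Find a^-1, the modular inverse of 7 mod 26.
Step 2: We need 7 * a^-1 = 1 (mod 26).
Step 3: 7 * 15 = 105 = 4 * 26 + 1, so a^-1 = 15.
Step 4: D(y) = 15(y - 23) mod 26.
Step 5: Apply to 'X' (y = 23): D(23) = 15 * (23 - 23) mod 26 = 15 * 0 mod 26 = 0 -> 'A'.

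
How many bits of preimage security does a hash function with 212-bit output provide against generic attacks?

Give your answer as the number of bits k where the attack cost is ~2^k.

Step 1: The hash has a 212-bit output.
Step 2: Preimage resistance means: given a digest h(x), it should be infeasible to find any input that hashes to it.
With a 212-bit output there are 2^212 possible digests, so a generic brute-force preimage search costs about 2^212 evaluations.
Step 3: Security level = 212 bits.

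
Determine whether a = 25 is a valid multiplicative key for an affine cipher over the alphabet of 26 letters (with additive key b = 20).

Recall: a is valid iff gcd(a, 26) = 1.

Step 1: Compute gcd(25, 26).
Step 2: gcd(25, 26) = 1.
Since gcd = 1, 25 is coprime with 26, so it is a valid key.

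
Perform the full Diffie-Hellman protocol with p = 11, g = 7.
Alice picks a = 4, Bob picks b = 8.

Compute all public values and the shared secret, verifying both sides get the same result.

Step 1: A = g^a mod p = 7^4 mod 11 = 3.
Step 2: B = g^b mod p = 7^8 mod 11 = 9.
Step 3: Alice computes s = B^a mod p = 9^4 mod 11 = 5.
Step 4: Bob computes s = A^b mod p = 3^8 mod 11 = 5.
Both sides agree: shared secret = 5.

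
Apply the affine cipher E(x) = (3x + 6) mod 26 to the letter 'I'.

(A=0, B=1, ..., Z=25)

Step 1: Convert 'I' to number: x = 8.
Step 2: E(8) = (3 * 8 + 6) mod 26 = 30 mod 26 = 4.
Step 3: Convert 4 back to letter: E.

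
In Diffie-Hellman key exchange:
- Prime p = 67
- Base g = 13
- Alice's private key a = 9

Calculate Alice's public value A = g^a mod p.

Step 1: A = g^a mod p = 13^9 mod 67.
  13^1 mod 67 = 13
  13^2 mod 67 = (13 * 13) mod 67 = 35
  13^3 mod 67 = (35 * 13) mod 67 = 53
  13^4 mod 67 = (53 * 13) mod 67 = 19
  13^5 mod 67 = (19 * 13) mod 67 = 46
  13^6 mod 67 = (46 * 13) mod 67 = 62
  13^7 mod 67 = (62 * 13) mod 67 = 2
  13^8 mod 67 = (2 * 13) mod 67 = 26
  13^9 mod 67 = (26 * 13) mod 67 = 3
Result: A = 3.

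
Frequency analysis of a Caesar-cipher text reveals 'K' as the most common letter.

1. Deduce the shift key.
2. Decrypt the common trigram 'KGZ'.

Step 1: In English, 'E' is the most frequent letter (12.7%).
Step 2: The most frequent ciphertext letter is 'K' (position 10).
Step 3: Shift = (10 - 4) mod 26 = 6.
Step 4: Decrypt 'KGZ' by shifting back 6:
  K -> E
  G -> A
  Z -> T
Step 5: 'KGZ' decrypts to 'EAT'.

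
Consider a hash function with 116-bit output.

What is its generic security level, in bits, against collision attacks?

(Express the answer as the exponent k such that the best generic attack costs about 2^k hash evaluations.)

Step 1: The hash has a 116-bit output.
Step 2: Collision resistance means it should be infeasible to find any x != y with h(x) = h(y).
By the birthday bound, a generic collision search succeeds after about sqrt(2^116) = 2^(116/2) = 2^58 evaluations.
Step 3: Security level = 58 bits.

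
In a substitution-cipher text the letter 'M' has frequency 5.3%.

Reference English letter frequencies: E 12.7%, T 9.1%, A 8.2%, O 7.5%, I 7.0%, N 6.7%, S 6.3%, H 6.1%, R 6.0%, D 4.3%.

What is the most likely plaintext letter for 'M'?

Step 1: The observed frequency is 5.3%.
Step 2: Compare with English frequencies:
  E: 12.7% (difference: 7.4%)
  T: 9.1% (difference: 3.8%)
  A: 8.2% (difference: 2.9%)
  O: 7.5% (difference: 2.2%)
  I: 7.0% (difference: 1.7%)
  N: 6.7% (difference: 1.4%)
  S: 6.3% (difference: 1.0%)
  H: 6.1% (difference: 0.8%)
  R: 6.0% (difference: 0.7%) <-- closest
  D: 4.3% (difference: 1.0%)
Step 3: 'M' most likely represents 'R' (frequency 6.0%).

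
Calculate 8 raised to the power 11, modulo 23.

Step 1: Compute 8^11 mod 23 step by step, reducing modulo 23 at each step.
  8^1 mod 23 = 8
  8^2 mod 23 = (8 * 8) mod 23 = 18
  8^3 mod 23 = (18 * 8) mod 23 = 6
  8^4 mod 23 = (6 * 8) mod 23 = 2
  8^5 mod 23 = (2 * 8) mod 23 = 16
  8^6 mod 23 = (16 * 8) mod 23 = 13
  8^7 mod 23 = (13 * 8) mod 23 = 12
  8^8 mod 23 = (12 * 8) mod 23 = 4
  8^9 mod 23 = (4 * 8) mod 23 = 9
  8^10 mod 23 = (9 * 8) mod 23 = 3
  8^11 mod 23 = (3 * 8) mod 23 = 1
Step 2: Result = 1.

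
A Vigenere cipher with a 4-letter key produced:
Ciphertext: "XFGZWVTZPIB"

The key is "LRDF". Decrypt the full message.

Step 1: Key 'LRDF' has length 4. Extended key: LRDFLRDFLRD
Step 2: Decrypt each position:
  X(23) - L(11) = 12 = M
  F(5) - R(17) = 14 = O
  G(6) - D(3) = 3 = D
  Z(25) - F(5) = 20 = U
  W(22) - L(11) = 11 = L
  V(21) - R(17) = 4 = E
  T(19) - D(3) = 16 = Q
  Z(25) - F(5) = 20 = U
  P(15) - L(11) = 4 = E
  I(8) - R(17) = 17 = R
  B(1) - D(3) = 24 = Y
Plaintext: MODULEQUERY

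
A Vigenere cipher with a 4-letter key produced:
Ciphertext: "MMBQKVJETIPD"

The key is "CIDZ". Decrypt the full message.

Step 1: Key 'CIDZ' has length 4. Extended key: CIDZCIDZCIDZ
Step 2: Decrypt each position:
  M(12) - C(2) = 10 = K
  M(12) - I(8) = 4 = E
  B(1) - D(3) = 24 = Y
  Q(16) - Z(25) = 17 = R
  K(10) - C(2) = 8 = I
  V(21) - I(8) = 13 = N
  J(9) - D(3) = 6 = G
  E(4) - Z(25) = 5 = F
  T(19) - C(2) = 17 = R
  I(8) - I(8) = 0 = A
  P(15) - D(3) = 12 = M
  D(3) - Z(25) = 4 = E
Plaintext: KEYRINGFRAME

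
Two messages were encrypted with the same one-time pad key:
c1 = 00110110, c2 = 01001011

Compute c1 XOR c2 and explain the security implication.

Step 1: c1 XOR c2 = (m1 XOR k) XOR (m2 XOR k).
Step 2: By XOR associativity/commutativity: = m1 XOR m2 XOR k XOR k = m1 XOR m2.
Step 3: 00110110 XOR 01001011 = 01111101 = 125.
Step 4: The key cancels out! An attacker learns m1 XOR m2 = 125, revealing the relationship between plaintexts.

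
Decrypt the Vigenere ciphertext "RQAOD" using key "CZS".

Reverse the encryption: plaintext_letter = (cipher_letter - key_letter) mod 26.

Step 1: Extend key: CZSCZ
Step 2: Decrypt each letter (c - k) mod 26:
  R(17) - C(2) = (17-2) mod 26 = 15 = P
  Q(16) - Z(25) = (16-25) mod 26 = 17 = R
  A(0) - S(18) = (0-18) mod 26 = 8 = I
  O(14) - C(2) = (14-2) mod 26 = 12 = M
  D(3) - Z(25) = (3-25) mod 26 = 4 = E
Plaintext: PRIME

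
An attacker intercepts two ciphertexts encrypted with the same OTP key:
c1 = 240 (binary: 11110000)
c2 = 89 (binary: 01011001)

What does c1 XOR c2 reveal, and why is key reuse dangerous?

Step 1: c1 XOR c2 = (m1 XOR k) XOR (m2 XOR k).
Step 2: By XOR associativity/commutativity: = m1 XOR m2 XOR k XOR k = m1 XOR m2.
Step 3: 11110000 XOR 01011001 = 10101001 = 169.
Step 4: The key cancels out! An attacker learns m1 XOR m2 = 169, revealing the relationship between plaintexts.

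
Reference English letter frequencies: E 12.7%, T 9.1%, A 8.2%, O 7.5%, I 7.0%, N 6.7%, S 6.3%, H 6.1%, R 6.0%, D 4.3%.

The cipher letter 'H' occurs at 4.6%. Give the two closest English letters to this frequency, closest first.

Step 1: Observed frequency of 'H' is 4.6%.
Step 2: Compute distances to each reference frequency and sort:
  D (4.3%): difference = 0.3% <-- BEST
  R (6.0%): difference = 1.4% <-- RUNNER-UP
  H (6.1%): difference = 1.5%
  S (6.3%): difference = 1.7%
  N (6.7%): difference = 2.1%
Step 3: Most likely is 'D' (4.3%, diff 0.3%); second most likely is 'R' (6.0%, diff 1.4%).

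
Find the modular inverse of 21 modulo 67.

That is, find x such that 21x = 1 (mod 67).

Step 1: We need x such that 21 * x = 1 (mod 67).
Step 2: Using the extended Euclidean algorithm or trial:
  21 * 16 = 336 = 5 * 67 + 1.
Step 3: Since 336 mod 67 = 1, the inverse is x = 16.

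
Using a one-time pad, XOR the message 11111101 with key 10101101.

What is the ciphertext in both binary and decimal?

Step 1: Write out the XOR operation bit by bit:
  Message: 11111101
  Key:     10101101
  XOR:     01010000
Step 2: Convert to decimal: 01010000 = 80.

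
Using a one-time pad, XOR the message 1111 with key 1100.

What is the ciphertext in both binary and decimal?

Step 1: Write out the XOR operation bit by bit:
  Message: 1111
  Key:     1100
  XOR:     0011
Step 2: Convert to decimal: 0011 = 3.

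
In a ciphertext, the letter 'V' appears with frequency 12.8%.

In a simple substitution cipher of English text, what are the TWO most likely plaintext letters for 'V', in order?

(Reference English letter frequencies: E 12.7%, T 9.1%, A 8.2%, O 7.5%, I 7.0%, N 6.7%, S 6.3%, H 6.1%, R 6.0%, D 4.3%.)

Step 1: Observed frequency of 'V' is 12.8%.
Step 2: Compute distances to each reference frequency and sort:
  E (12.7%): difference = 0.1% <-- BEST
  T (9.1%): difference = 3.7% <-- RUNNER-UP
  A (8.2%): difference = 4.6%
  O (7.5%): difference = 5.3%
  I (7.0%): difference = 5.8%
Step 3: Most likely is 'E' (12.7%, diff 0.1%); second most likely is 'T' (9.1%, diff 3.7%).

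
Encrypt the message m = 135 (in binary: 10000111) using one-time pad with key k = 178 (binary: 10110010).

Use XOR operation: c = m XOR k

Step 1: Write out the XOR operation bit by bit:
  Message: 10000111
  Key:     10110010
  XOR:     00110101
Step 2: Convert to decimal: 00110101 = 53.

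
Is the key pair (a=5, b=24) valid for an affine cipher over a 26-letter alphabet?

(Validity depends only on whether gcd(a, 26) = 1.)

Step 1: Compute gcd(5, 26).
Step 2: gcd(5, 26) = 1.
Since gcd = 1, 5 is coprime with 26, so it is a valid key.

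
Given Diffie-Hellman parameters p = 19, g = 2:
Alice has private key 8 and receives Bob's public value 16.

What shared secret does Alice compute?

Step 1: s = B^a mod p = 16^8 mod 19.
  16^1 mod 19 = 16
  16^2 mod 19 = (16 * 16) mod 19 = 9
  16^3 mod 19 = (9 * 16) mod 19 = 11
  16^4 mod 19 = (11 * 16) mod 19 = 5
  16^5 mod 19 = (5 * 16) mod 19 = 4
  16^6 mod 19 = (4 * 16) mod 19 = 7
  16^7 mod 19 = (7 * 16) mod 19 = 17
  16^8 mod 19 = (17 * 16) mod 19 = 6
Result: shared secret = 6.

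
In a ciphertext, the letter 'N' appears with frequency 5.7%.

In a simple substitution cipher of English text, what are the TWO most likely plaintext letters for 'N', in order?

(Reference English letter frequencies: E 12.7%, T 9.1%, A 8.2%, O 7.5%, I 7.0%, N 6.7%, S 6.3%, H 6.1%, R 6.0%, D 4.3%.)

Step 1: Observed frequency of 'N' is 5.7%.
Step 2: Compute distances to each reference frequency and sort:
  R (6.0%): difference = 0.3% <-- BEST
  H (6.1%): difference = 0.4% <-- RUNNER-UP
  S (6.3%): difference = 0.6%
  N (6.7%): difference = 1.0%
  I (7.0%): difference = 1.3%
Step 3: Most likely is 'R' (6.0%, diff 0.3%); second most likely is 'H' (6.1%, diff 0.4%).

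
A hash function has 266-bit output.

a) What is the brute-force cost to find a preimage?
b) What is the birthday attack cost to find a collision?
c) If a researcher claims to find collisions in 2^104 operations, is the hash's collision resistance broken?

Step 1: Preimage resistance requires brute-force of 2^266 operations.
Step 2: Collision resistance (birthday bound) = 2^(266/2) = 2^133.
Step 3: The claimed attack costs 2^104 operations.
Step 4: Since 2^104 < 2^133, the claimed attack beats the generic birthday bound, so collision resistance is broken.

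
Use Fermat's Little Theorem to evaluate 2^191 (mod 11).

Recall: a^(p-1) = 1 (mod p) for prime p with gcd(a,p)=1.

Step 1: Since 11 is prime, by Fermat's Little Theorem: 2^10 = 1 (mod 11).
Step 2: Reduce exponent: 191 mod 10 = 1.
Step 3: So 2^191 = 2^1 (mod 11).
Step 4: 2^1 mod 11 = 2.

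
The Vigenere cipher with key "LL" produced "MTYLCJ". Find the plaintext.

Step 1: Extend key: LLLLLL
Step 2: Decrypt each letter (c - k) mod 26:
  M(12) - L(11) = (12-11) mod 26 = 1 = B
  T(19) - L(11) = (19-11) mod 26 = 8 = I
  Y(24) - L(11) = (24-11) mod 26 = 13 = N
  L(11) - L(11) = (11-11) mod 26 = 0 = A
  C(2) - L(11) = (2-11) mod 26 = 17 = R
  J(9) - L(11) = (9-11) mod 26 = 24 = Y
Plaintext: BINARY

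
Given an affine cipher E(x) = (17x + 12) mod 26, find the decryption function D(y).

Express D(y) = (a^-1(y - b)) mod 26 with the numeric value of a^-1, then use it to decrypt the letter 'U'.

Step 1: Find a^-1, the modular inverse of 17 mod 26.
Step 2: We need 17 * a^-1 = 1 (mod 26).
Step 3: 17 * 23 = 391 = 15 * 26 + 1, so a^-1 = 23.
Step 4: D(y) = 23(y - 12) mod 26.
Step 5: Apply to 'U' (y = 20): D(20) = 23 * (20 - 12) mod 26 = 23 * 8 mod 26 = 2 -> 'C'.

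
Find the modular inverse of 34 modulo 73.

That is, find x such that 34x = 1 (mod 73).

Step 1: We need x such that 34 * x = 1 (mod 73).
Step 2: Using the extended Euclidean algorithm or trial:
  34 * 58 = 1972 = 27 * 73 + 1.
Step 3: Since 1972 mod 73 = 1, the inverse is x = 58.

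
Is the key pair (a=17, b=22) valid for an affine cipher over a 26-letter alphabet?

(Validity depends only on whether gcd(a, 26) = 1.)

Step 1: Compute gcd(17, 26).
Step 2: gcd(17, 26) = 1.
Since gcd = 1, 17 is coprime with 26, so it is a valid key.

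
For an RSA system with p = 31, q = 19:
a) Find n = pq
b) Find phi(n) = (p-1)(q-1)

Step 1: n = p * q = 31 * 19 = 589.
Step 2: phi(n) = (p-1)(q-1) = 30 * 18 = 540.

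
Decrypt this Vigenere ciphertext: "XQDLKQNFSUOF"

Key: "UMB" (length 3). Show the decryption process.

Step 1: Key 'UMB' has length 3. Extended key: UMBUMBUMBUMB
Step 2: Decrypt each position:
  X(23) - U(20) = 3 = D
  Q(16) - M(12) = 4 = E
  D(3) - B(1) = 2 = C
  L(11) - U(20) = 17 = R
  K(10) - M(12) = 24 = Y
  Q(16) - B(1) = 15 = P
  N(13) - U(20) = 19 = T
  F(5) - M(12) = 19 = T
  S(18) - B(1) = 17 = R
  U(20) - U(20) = 0 = A
  O(14) - M(12) = 2 = C
  F(5) - B(1) = 4 = E
Plaintext: DECRYPTTRACE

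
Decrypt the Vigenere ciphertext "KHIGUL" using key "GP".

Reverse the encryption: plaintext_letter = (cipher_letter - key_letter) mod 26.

Step 1: Extend key: GPGPGP
Step 2: Decrypt each letter (c - k) mod 26:
  K(10) - G(6) = (10-6) mod 26 = 4 = E
  H(7) - P(15) = (7-15) mod 26 = 18 = S
  I(8) - G(6) = (8-6) mod 26 = 2 = C
  G(6) - P(15) = (6-15) mod 26 = 17 = R
  U(20) - G(6) = (20-6) mod 26 = 14 = O
  L(11) - P(15) = (11-15) mod 26 = 22 = W
Plaintext: ESCROW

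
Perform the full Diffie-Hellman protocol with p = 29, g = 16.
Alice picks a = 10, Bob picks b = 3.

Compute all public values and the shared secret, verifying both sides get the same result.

Step 1: A = g^a mod p = 16^10 mod 29 = 7.
Step 2: B = g^b mod p = 16^3 mod 29 = 7.
Step 3: Alice computes s = B^a mod p = 7^10 mod 29 = 24.
Step 4: Bob computes s = A^b mod p = 7^3 mod 29 = 24.
Both sides agree: shared secret = 24.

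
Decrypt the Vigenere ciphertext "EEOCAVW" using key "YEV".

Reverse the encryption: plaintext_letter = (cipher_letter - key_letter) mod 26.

Step 1: Extend key: YEVYEVY
Step 2: Decrypt each letter (c - k) mod 26:
  E(4) - Y(24) = (4-24) mod 26 = 6 = G
  E(4) - E(4) = (4-4) mod 26 = 0 = A
  O(14) - V(21) = (14-21) mod 26 = 19 = T
  C(2) - Y(24) = (2-24) mod 26 = 4 = E
  A(0) - E(4) = (0-4) mod 26 = 22 = W
  V(21) - V(21) = (21-21) mod 26 = 0 = A
  W(22) - Y(24) = (22-24) mod 26 = 24 = Y
Plaintext: GATEWAY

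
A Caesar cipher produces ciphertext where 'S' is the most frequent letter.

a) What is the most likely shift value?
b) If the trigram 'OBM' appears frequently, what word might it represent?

Step 1: In English, 'E' is the most frequent letter (12.7%).
Step 2: The most frequent ciphertext letter is 'S' (position 18).
Step 3: Shift = (18 - 4) mod 26 = 14.
Step 4: Decrypt 'OBM' by shifting back 14:
  O -> A
  B -> N
  M -> Y
Step 5: 'OBM' decrypts to 'ANY'.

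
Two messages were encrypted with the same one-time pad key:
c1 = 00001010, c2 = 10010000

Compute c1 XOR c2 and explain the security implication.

Step 1: c1 XOR c2 = (m1 XOR k) XOR (m2 XOR k).
Step 2: By XOR associativity/commutativity: = m1 XOR m2 XOR k XOR k = m1 XOR m2.
Step 3: 00001010 XOR 10010000 = 10011010 = 154.
Step 4: The key cancels out! An attacker learns m1 XOR m2 = 154, revealing the relationship between plaintexts.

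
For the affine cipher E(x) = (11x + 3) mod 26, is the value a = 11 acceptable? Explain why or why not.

Step 1: Compute gcd(11, 26).
Step 2: gcd(11, 26) = 1.
Since gcd = 1, 11 is coprime with 26, so it is a valid key.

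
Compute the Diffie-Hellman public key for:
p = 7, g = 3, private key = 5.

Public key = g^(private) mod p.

Step 1: A = g^a mod p = 3^5 mod 7.
  3^1 mod 7 = 3
  3^2 mod 7 = (3 * 3) mod 7 = 2
  3^3 mod 7 = (2 * 3) mod 7 = 6
  3^4 mod 7 = (6 * 3) mod 7 = 4
  3^5 mod 7 = (4 * 3) mod 7 = 5
Result: A = 5.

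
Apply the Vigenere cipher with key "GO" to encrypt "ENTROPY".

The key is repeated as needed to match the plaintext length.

Step 1: Repeat key to match plaintext length:
  Plaintext: ENTROPY
  Key:       GOGOGOG
Step 2: Encrypt each letter:
  E(4) + G(6) = (4+6) mod 26 = 10 = K
  N(13) + O(14) = (13+14) mod 26 = 1 = B
  T(19) + G(6) = (19+6) mod 26 = 25 = Z
  R(17) + O(14) = (17+14) mod 26 = 5 = F
  O(14) + G(6) = (14+6) mod 26 = 20 = U
  P(15) + O(14) = (15+14) mod 26 = 3 = D
  Y(24) + G(6) = (24+6) mod 26 = 4 = E
Ciphertext: KBZFUDE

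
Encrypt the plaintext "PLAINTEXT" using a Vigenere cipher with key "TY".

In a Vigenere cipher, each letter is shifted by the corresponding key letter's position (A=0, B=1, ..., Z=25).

Step 1: Repeat key to match plaintext length:
  Plaintext: PLAINTEXT
  Key:       TYTYTYTYT
Step 2: Encrypt each letter:
  P(15) + T(19) = (15+19) mod 26 = 8 = I
  L(11) + Y(24) = (11+24) mod 26 = 9 = J
  A(0) + T(19) = (0+19) mod 26 = 19 = T
  I(8) + Y(24) = (8+24) mod 26 = 6 = G
  N(13) + T(19) = (13+19) mod 26 = 6 = G
  T(19) + Y(24) = (19+24) mod 26 = 17 = R
  E(4) + T(19) = (4+19) mod 26 = 23 = X
  X(23) + Y(24) = (23+24) mod 26 = 21 = V
  T(19) + T(19) = (19+19) mod 26 = 12 = M
Ciphertext: IJTGGRXVM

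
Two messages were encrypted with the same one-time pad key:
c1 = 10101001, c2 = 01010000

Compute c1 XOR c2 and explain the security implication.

Step 1: c1 XOR c2 = (m1 XOR k) XOR (m2 XOR k).
Step 2: By XOR associativity/commutativity: = m1 XOR m2 XOR k XOR k = m1 XOR m2.
Step 3: 10101001 XOR 01010000 = 11111001 = 249.
Step 4: The key cancels out! An attacker learns m1 XOR m2 = 249, revealing the relationship between plaintexts.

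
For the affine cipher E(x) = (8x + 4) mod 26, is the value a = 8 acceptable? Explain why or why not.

Step 1: Compute gcd(8, 26).
Step 2: gcd(8, 26) = 2.
Since gcd = 2 != 1, 8 shares a common factor with 26, so it cannot be used.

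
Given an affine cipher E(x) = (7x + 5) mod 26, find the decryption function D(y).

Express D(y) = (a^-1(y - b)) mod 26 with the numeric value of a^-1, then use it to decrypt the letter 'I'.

Step 1: Find a^-1, the modular inverse of 7 mod 26.
Step 2: We need 7 * a^-1 = 1 (mod 26).
Step 3: 7 * 15 = 105 = 4 * 26 + 1, so a^-1 = 15.
Step 4: D(y) = 15(y - 5) mod 26.
Step 5: Apply to 'I' (y = 8): D(8) = 15 * (8 - 5) mod 26 = 15 * 3 mod 26 = 19 -> 'T'.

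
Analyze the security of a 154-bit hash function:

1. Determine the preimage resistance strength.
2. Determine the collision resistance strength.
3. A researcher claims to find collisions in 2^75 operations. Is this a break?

Step 1: Preimage resistance requires brute-force of 2^154 operations.
Step 2: Collision resistance (birthday bound) = 2^(154/2) = 2^77.
Step 3: The claimed attack costs 2^75 operations.
Step 4: Since 2^75 < 2^77, the claimed attack beats the generic birthday bound, so collision resistance is broken.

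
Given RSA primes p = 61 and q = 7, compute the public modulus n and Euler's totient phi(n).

Step 1: n = p * q = 61 * 7 = 427.
Step 2: phi(n) = (p-1)(q-1) = 60 * 6 = 360.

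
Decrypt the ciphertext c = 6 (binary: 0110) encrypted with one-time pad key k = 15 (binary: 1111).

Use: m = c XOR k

Step 1: XOR ciphertext with key:
  Ciphertext: 0110
  Key:        1111
  XOR:        1001
Step 2: Plaintext = 1001 = 9 in decimal.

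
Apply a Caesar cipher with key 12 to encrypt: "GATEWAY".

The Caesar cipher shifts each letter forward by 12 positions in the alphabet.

Step 1: For each letter, shift forward by 12 positions (mod 26).
  G (position 6) -> position (6+12) mod 26 = 18 -> S
  A (position 0) -> position (0+12) mod 26 = 12 -> M
  T (position 19) -> position (19+12) mod 26 = 5 -> F
  E (position 4) -> position (4+12) mod 26 = 16 -> Q
  W (position 22) -> position (22+12) mod 26 = 8 -> I
  A (position 0) -> position (0+12) mod 26 = 12 -> M
  Y (position 24) -> position (24+12) mod 26 = 10 -> K
Result: SMFQIMK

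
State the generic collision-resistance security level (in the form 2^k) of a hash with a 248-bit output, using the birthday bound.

Step 1: The birthday paradox gives collision probability ~50% after sqrt(2^n) = 2^(n/2) hashes.
Step 2: For 248-bit output: 2^(248/2) = 2^124.
Step 3: Approximately 2^124 hash computations needed.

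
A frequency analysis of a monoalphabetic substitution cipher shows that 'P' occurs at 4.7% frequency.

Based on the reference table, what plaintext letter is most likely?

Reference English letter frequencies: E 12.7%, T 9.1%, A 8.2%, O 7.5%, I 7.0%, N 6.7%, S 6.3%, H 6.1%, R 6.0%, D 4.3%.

Step 1: The observed frequency is 4.7%.
Step 2: Compare with English frequencies:
  E: 12.7% (difference: 8.0%)
  T: 9.1% (difference: 4.4%)
  A: 8.2% (difference: 3.5%)
  O: 7.5% (difference: 2.8%)
  I: 7.0% (difference: 2.3%)
  N: 6.7% (difference: 2.0%)
  S: 6.3% (difference: 1.6%)
  H: 6.1% (difference: 1.4%)
  R: 6.0% (difference: 1.3%)
  D: 4.3% (difference: 0.4%) <-- closest
Step 3: 'P' most likely represents 'D' (frequency 4.3%).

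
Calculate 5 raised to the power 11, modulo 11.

Step 1: Compute 5^11 mod 11 step by step, reducing modulo 11 at each step.
  5^1 mod 11 = 5
  5^2 mod 11 = (5 * 5) mod 11 = 3
  5^3 mod 11 = (3 * 5) mod 11 = 4
  5^4 mod 11 = (4 * 5) mod 11 = 9
  5^5 mod 11 = (9 * 5) mod 11 = 1
  5^6 mod 11 = (1 * 5) mod 11 = 5
  5^7 mod 11 = (5 * 5) mod 11 = 3
  5^8 mod 11 = (3 * 5) mod 11 = 4
  5^9 mod 11 = (4 * 5) mod 11 = 9
  5^10 mod 11 = (9 * 5) mod 11 = 1
  5^11 mod 11 = (1 * 5) mod 11 = 5
Step 2: Result = 5.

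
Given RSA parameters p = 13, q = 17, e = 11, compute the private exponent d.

Step 1: n = 13 * 17 = 221.
Step 2: phi(n) = 12 * 16 = 192.
Step 3: Find d such that 11 * d = 1 (mod 192).
Step 4: d = 11^(-1) mod 192 = 35.
Verification: 11 * 35 = 385 = 2 * 192 + 1.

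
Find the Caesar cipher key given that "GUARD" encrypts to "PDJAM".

Step 1: Compare first letters: G (position 6) -> P (position 15).
Step 2: Shift = (15 - 6) mod 26 = 9.
The shift value is 9.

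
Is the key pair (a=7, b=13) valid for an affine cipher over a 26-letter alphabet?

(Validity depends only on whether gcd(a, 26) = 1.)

Step 1: Compute gcd(7, 26).
Step 2: gcd(7, 26) = 1.
Since gcd = 1, 7 is coprime with 26, so it is a valid key.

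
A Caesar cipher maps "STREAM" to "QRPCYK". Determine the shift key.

Step 1: Compare first letters: S (position 18) -> Q (position 16).
Step 2: Shift = (16 - 18) mod 26 = 24.
The shift value is 24.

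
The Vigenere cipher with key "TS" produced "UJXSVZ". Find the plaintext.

Step 1: Extend key: TSTSTS
Step 2: Decrypt each letter (c - k) mod 26:
  U(20) - T(19) = (20-19) mod 26 = 1 = B
  J(9) - S(18) = (9-18) mod 26 = 17 = R
  X(23) - T(19) = (23-19) mod 26 = 4 = E
  S(18) - S(18) = (18-18) mod 26 = 0 = A
  V(21) - T(19) = (21-19) mod 26 = 2 = C
  Z(25) - S(18) = (25-18) mod 26 = 7 = H
Plaintext: BREACH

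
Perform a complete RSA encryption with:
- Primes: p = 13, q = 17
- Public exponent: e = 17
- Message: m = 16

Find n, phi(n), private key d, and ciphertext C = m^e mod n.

Step 1: n = 13 * 17 = 221.
Step 2: phi(n) = (13-1)(17-1) = 12 * 16 = 192.
Step 3: Find d = 17^(-1) mod 192 = 113.
  Verify: 17 * 113 = 1921 = 1 (mod 192).
Step 4: C = 16^17 mod 221 = 152.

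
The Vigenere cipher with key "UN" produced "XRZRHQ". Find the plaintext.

Step 1: Extend key: UNUNUN
Step 2: Decrypt each letter (c - k) mod 26:
  X(23) - U(20) = (23-20) mod 26 = 3 = D
  R(17) - N(13) = (17-13) mod 26 = 4 = E
  Z(25) - U(20) = (25-20) mod 26 = 5 = F
  R(17) - N(13) = (17-13) mod 26 = 4 = E
  H(7) - U(20) = (7-20) mod 26 = 13 = N
  Q(16) - N(13) = (16-13) mod 26 = 3 = D
Plaintext: DEFEND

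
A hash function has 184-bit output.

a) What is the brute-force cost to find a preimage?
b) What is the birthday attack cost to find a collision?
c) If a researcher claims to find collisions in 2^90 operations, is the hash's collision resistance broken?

Step 1: Preimage resistance requires brute-force of 2^184 operations.
Step 2: Collision resistance (birthday bound) = 2^(184/2) = 2^92.
Step 3: The claimed attack costs 2^90 operations.
Step 4: Since 2^90 < 2^92, the claimed attack beats the generic birthday bound, so collision resistance is broken.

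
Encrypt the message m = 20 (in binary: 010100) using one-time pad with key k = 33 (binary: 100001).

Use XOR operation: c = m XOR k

Step 1: Write out the XOR operation bit by bit:
  Message: 010100
  Key:     100001
  XOR:     110101
Step 2: Convert to decimal: 110101 = 53.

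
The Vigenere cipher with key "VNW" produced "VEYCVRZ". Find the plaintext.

Step 1: Extend key: VNWVNWV
Step 2: Decrypt each letter (c - k) mod 26:
  V(21) - V(21) = (21-21) mod 26 = 0 = A
  E(4) - N(13) = (4-13) mod 26 = 17 = R
  Y(24) - W(22) = (24-22) mod 26 = 2 = C
  C(2) - V(21) = (2-21) mod 26 = 7 = H
  V(21) - N(13) = (21-13) mod 26 = 8 = I
  R(17) - W(22) = (17-22) mod 26 = 21 = V
  Z(25) - V(21) = (25-21) mod 26 = 4 = E
Plaintext: ARCHIVE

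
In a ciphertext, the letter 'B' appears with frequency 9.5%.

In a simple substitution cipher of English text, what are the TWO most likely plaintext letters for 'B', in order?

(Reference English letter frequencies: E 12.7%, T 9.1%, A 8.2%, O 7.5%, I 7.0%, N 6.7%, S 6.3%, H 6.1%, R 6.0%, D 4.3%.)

Step 1: Observed frequency of 'B' is 9.5%.
Step 2: Compute distances to each reference frequency and sort:
  T (9.1%): difference = 0.4% <-- BEST
  A (8.2%): difference = 1.3% <-- RUNNER-UP
  O (7.5%): difference = 2.0%
  I (7.0%): difference = 2.5%
  N (6.7%): difference = 2.8%
Step 3: Most likely is 'T' (9.1%, diff 0.4%); second most likely is 'A' (8.2%, diff 1.3%).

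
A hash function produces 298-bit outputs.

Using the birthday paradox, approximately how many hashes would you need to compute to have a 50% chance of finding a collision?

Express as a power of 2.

Step 1: The birthday paradox gives collision probability ~50% after sqrt(2^n) = 2^(n/2) hashes.
Step 2: For 298-bit output: 2^(298/2) = 2^149.
Step 3: Approximately 2^149 hash computations needed.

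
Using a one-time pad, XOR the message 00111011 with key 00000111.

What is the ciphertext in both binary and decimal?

Step 1: Write out the XOR operation bit by bit:
  Message: 00111011
  Key:     00000111
  XOR:     00111100
Step 2: Convert to decimal: 00111100 = 60.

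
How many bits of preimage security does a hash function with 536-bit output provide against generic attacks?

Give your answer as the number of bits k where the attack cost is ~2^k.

Step 1: The hash has a 536-bit output.
Step 2: Preimage resistance means: given a digest h(x), it should be infeasible to find any input that hashes to it.
With a 536-bit output there are 2^536 possible digests, so a generic brute-force preimage search costs about 2^536 evaluations.
Step 3: Security level = 536 bits.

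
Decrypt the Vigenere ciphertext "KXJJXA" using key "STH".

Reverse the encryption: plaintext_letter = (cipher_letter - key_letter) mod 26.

Step 1: Extend key: STHSTH
Step 2: Decrypt each letter (c - k) mod 26:
  K(10) - S(18) = (10-18) mod 26 = 18 = S
  X(23) - T(19) = (23-19) mod 26 = 4 = E
  J(9) - H(7) = (9-7) mod 26 = 2 = C
  J(9) - S(18) = (9-18) mod 26 = 17 = R
  X(23) - T(19) = (23-19) mod 26 = 4 = E
  A(0) - H(7) = (0-7) mod 26 = 19 = T
Plaintext: SECRET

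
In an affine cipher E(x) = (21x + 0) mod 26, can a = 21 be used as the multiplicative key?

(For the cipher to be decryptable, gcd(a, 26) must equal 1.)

Step 1: Compute gcd(21, 26).
Step 2: gcd(21, 26) = 1.
Since gcd = 1, 21 is coprime with 26, so it is a valid key.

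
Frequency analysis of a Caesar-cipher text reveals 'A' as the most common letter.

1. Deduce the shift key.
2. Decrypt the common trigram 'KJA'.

Step 1: In English, 'E' is the most frequent letter (12.7%).
Step 2: The most frequent ciphertext letter is 'A' (position 0).
Step 3: Shift = (0 - 4) mod 26 = 22.
Step 4: Decrypt 'KJA' by shifting back 22:
  K -> O
  J -> N
  A -> E
Step 5: 'KJA' decrypts to 'ONE'.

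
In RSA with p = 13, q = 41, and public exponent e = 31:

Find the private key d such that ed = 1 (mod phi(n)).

Step 1: n = 13 * 41 = 533.
Step 2: phi(n) = 12 * 40 = 480.
Step 3: Find d such that 31 * d = 1 (mod 480).
Step 4: d = 31^(-1) mod 480 = 31.
Verification: 31 * 31 = 961 = 2 * 480 + 1.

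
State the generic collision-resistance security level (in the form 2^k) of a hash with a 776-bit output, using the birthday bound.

Step 1: The birthday paradox gives collision probability ~50% after sqrt(2^n) = 2^(n/2) hashes.
Step 2: For 776-bit output: 2^(776/2) = 2^388.
Step 3: Approximately 2^388 hash computations needed.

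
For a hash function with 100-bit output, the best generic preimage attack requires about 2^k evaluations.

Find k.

Step 1: The hash has a 100-bit output.
Step 2: Preimage resistance means: given a digest h(x), it should be infeasible to find any input that hashes to it.
With a 100-bit output there are 2^100 possible digests, so a generic brute-force preimage search costs about 2^100 evaluations.
Step 3: Security level = 100 bits.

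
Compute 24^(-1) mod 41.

Step 1: We need x such that 24 * x = 1 (mod 41).
Step 2: Using the extended Euclidean algorithm or trial:
  24 * 12 = 288 = 7 * 41 + 1.
Step 3: Since 288 mod 41 = 1, the inverse is x = 12.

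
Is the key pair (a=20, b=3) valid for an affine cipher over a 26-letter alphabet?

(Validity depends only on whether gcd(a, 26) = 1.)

Step 1: Compute gcd(20, 26).
Step 2: gcd(20, 26) = 2.
Since gcd = 2 != 1, 20 shares a common factor with 26, so it cannot be used.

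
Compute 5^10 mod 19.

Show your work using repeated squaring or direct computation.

Step 1: Compute 5^10 mod 19 step by step, reducing modulo 19 at each step.
  5^1 mod 19 = 5
  5^2 mod 19 = (5 * 5) mod 19 = 6
  5^3 mod 19 = (6 * 5) mod 19 = 11
  5^4 mod 19 = (11 * 5) mod 19 = 17
  5^5 mod 19 = (17 * 5) mod 19 = 9
  5^6 mod 19 = (9 * 5) mod 19 = 7
  5^7 mod 19 = (7 * 5) mod 19 = 16
  5^8 mod 19 = (16 * 5) mod 19 = 4
  5^9 mod 19 = (4 * 5) mod 19 = 1
  5^10 mod 19 = (1 * 5) mod 19 = 5
Step 2: Result = 5.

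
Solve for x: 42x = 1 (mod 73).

Step 1: We need x such that 42 * x = 1 (mod 73).
Step 2: Using the extended Euclidean algorithm or trial:
  42 * 40 = 1680 = 23 * 73 + 1.
Step 3: Since 1680 mod 73 = 1, the inverse is x = 40.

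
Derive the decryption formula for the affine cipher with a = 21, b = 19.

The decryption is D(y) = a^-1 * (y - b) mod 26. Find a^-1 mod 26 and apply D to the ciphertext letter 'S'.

Step 1: Find a^-1, the modular inverse of 21 mod 26.
Step 2: We need 21 * a^-1 = 1 (mod 26).
Step 3: 21 * 5 = 105 = 4 * 26 + 1, so a^-1 = 5.
Step 4: D(y) = 5(y - 19) mod 26.
Step 5: Apply to 'S' (y = 18): D(18) = 5 * (18 - 19) mod 26 = 5 * -1 mod 26 = 21 -> 'V'.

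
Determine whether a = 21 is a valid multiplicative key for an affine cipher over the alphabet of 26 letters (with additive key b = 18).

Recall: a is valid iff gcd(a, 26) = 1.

Step 1: Compute gcd(21, 26).
Step 2: gcd(21, 26) = 1.
Since gcd = 1, 21 is coprime with 26, so it is a valid key.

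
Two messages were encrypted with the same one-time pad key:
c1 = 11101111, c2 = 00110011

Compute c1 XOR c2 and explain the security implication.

Step 1: c1 XOR c2 = (m1 XOR k) XOR (m2 XOR k).
Step 2: By XOR associativity/commutativity: = m1 XOR m2 XOR k XOR k = m1 XOR m2.
Step 3: 11101111 XOR 00110011 = 11011100 = 220.
Step 4: The key cancels out! An attacker learns m1 XOR m2 = 220, revealing the relationship between plaintexts.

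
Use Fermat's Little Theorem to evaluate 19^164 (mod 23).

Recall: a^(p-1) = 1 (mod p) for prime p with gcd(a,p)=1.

Step 1: Since 23 is prime, by Fermat's Little Theorem: 19^22 = 1 (mod 23).
Step 2: Reduce exponent: 164 mod 22 = 10.
Step 3: So 19^164 = 19^10 (mod 23).
Step 4: 19^10 mod 23 = 6.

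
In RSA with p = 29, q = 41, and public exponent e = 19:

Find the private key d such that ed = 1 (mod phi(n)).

Step 1: n = 29 * 41 = 1189.
Step 2: phi(n) = 28 * 40 = 1120.
Step 3: Find d such that 19 * d = 1 (mod 1120).
Step 4: d = 19^(-1) mod 1120 = 59.
Verification: 19 * 59 = 1121 = 1 * 1120 + 1.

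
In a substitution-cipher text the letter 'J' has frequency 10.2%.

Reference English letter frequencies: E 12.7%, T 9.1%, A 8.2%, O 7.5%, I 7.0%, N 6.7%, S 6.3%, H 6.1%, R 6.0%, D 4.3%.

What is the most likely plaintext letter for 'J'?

Step 1: The observed frequency is 10.2%.
Step 2: Compare with English frequencies:
  E: 12.7% (difference: 2.5%)
  T: 9.1% (difference: 1.1%) <-- closest
  A: 8.2% (difference: 2.0%)
  O: 7.5% (difference: 2.7%)
  I: 7.0% (difference: 3.2%)
  N: 6.7% (difference: 3.5%)
  S: 6.3% (difference: 3.9%)
  H: 6.1% (difference: 4.1%)
  R: 6.0% (difference: 4.2%)
  D: 4.3% (difference: 5.9%)
Step 3: 'J' most likely represents 'T' (frequency 9.1%).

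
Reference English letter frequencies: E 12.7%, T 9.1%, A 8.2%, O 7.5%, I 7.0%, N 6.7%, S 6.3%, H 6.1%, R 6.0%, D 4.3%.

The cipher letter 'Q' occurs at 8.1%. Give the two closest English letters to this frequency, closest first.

Step 1: Observed frequency of 'Q' is 8.1%.
Step 2: Compute distances to each reference frequency and sort:
  A (8.2%): difference = 0.1% <-- BEST
  O (7.5%): difference = 0.6% <-- RUNNER-UP
  T (9.1%): difference = 1.0%
  I (7.0%): difference = 1.1%
  N (6.7%): difference = 1.4%
Step 3: Most likely is 'A' (8.2%, diff 0.1%); second most likely is 'O' (7.5%, diff 0.6%).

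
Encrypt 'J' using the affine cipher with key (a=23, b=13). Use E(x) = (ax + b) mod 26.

Step 1: Convert 'J' to number: x = 9.
Step 2: E(9) = (23 * 9 + 13) mod 26 = 220 mod 26 = 12.
Step 3: Convert 12 back to letter: M.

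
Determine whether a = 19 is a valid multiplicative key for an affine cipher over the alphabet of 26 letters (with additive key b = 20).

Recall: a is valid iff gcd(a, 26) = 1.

Step 1: Compute gcd(19, 26).
Step 2: gcd(19, 26) = 1.
Since gcd = 1, 19 is coprime with 26, so it is a valid key.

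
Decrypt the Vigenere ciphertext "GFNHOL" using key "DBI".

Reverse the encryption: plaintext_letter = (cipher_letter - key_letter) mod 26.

Step 1: Extend key: DBIDBI
Step 2: Decrypt each letter (c - k) mod 26:
  G(6) - D(3) = (6-3) mod 26 = 3 = D
  F(5) - B(1) = (5-1) mod 26 = 4 = E
  N(13) - I(8) = (13-8) mod 26 = 5 = F
  H(7) - D(3) = (7-3) mod 26 = 4 = E
  O(14) - B(1) = (14-1) mod 26 = 13 = N
  L(11) - I(8) = (11-8) mod 26 = 3 = D
Plaintext: DEFEND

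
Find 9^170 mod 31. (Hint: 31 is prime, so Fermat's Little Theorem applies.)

Step 1: Since 31 is prime, by Fermat's Little Theorem: 9^30 = 1 (mod 31).
Step 2: Reduce exponent: 170 mod 30 = 20.
Step 3: So 9^170 = 9^20 (mod 31).
Step 4: 9^20 mod 31 = 25.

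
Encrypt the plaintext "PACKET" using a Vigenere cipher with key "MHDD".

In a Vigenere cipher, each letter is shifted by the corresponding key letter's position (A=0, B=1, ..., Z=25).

Step 1: Repeat key to match plaintext length:
  Plaintext: PACKET
  Key:       MHDDMH
Step 2: Encrypt each letter:
  P(15) + M(12) = (15+12) mod 26 = 1 = B
  A(0) + H(7) = (0+7) mod 26 = 7 = H
  C(2) + D(3) = (2+3) mod 26 = 5 = F
  K(10) + D(3) = (10+3) mod 26 = 13 = N
  E(4) + M(12) = (4+12) mod 26 = 16 = Q
  T(19) + H(7) = (19+7) mod 26 = 0 = A
Ciphertext: BHFNQA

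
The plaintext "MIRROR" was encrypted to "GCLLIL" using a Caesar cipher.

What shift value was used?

Step 1: Compare first letters: M (position 12) -> G (position 6).
Step 2: Shift = (6 - 12) mod 26 = 20.
The shift value is 20.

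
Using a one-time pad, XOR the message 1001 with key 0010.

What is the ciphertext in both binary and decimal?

Step 1: Write out the XOR operation bit by bit:
  Message: 1001
  Key:     0010
  XOR:     1011
Step 2: Convert to decimal: 1011 = 11.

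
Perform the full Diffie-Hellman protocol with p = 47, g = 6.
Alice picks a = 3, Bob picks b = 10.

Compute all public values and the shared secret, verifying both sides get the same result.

Step 1: A = g^a mod p = 6^3 mod 47 = 28.
Step 2: B = g^b mod p = 6^10 mod 47 = 18.
Step 3: Alice computes s = B^a mod p = 18^3 mod 47 = 4.
Step 4: Bob computes s = A^b mod p = 28^10 mod 47 = 4.
Both sides agree: shared secret = 4.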